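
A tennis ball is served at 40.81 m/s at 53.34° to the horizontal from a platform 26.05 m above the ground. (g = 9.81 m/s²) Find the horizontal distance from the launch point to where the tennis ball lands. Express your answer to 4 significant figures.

Components: v_x = 40.81 cos 53.34° = 24.366 m/s, v_y = 40.81 sin 53.34° = 32.737 m/s.
Vertical: 0 = 26.05 + 32.737 t − ½(9.81) t² ⇒ 4.905 t² − 32.737 t − 26.05 = 0.
t = [32.737 + √(1071.7 + 511.10)] / 9.810 = 7.3926 s.
Horizontal: R = v_x · t = 24.366 × 7.3926 = 180.1 m.

180.1 m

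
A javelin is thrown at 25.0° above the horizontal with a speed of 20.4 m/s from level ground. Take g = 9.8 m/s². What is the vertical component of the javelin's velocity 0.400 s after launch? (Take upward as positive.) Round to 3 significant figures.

4.70 m/s

Initial vertical component: v_y0 = 20.4 sin 25.0° = 8.621 m/s.
v_y(t) = v_y0 − g t = 8.621 − 9.8 × 0.400 = 4.70 m/s.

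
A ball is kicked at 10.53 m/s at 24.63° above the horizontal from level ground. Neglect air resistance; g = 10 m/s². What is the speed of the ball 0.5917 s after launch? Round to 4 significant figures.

9.693 m/s

v_x = 10.53 cos 24.63° = 9.5720 m/s (constant).
v_y(t) = 10.53 sin 24.63° − g t = 4.3884 − 10 × 0.5917 = -1.5286 m/s.
Speed = √(v_x² + v_y²) = √(91.623 + 2.3366) = 9.693 m/s.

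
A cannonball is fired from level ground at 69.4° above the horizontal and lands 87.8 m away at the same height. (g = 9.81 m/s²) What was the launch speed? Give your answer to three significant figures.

36.2 m/s

On level ground, R = v₀² sin(2θ) / g, so v₀ = √(R g / sin 2θ).
sin(2 × 69.4°) = 0.6587.
v₀ = √(87.8 × 9.81 / 0.6587) = √1308 = 36.2 m/s.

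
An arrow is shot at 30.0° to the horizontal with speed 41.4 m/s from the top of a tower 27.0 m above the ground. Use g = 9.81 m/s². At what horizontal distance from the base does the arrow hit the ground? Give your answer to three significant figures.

189 m

Components: v_x = 41.4 cos 30.0° = 35.85 m/s, v_y = 41.4 sin 30.0° = 20.70 m/s.
Vertical: 0 = 27.0 + 20.70 t − ½(9.81) t² ⇒ 4.905 t² − 20.70 t − 27.0 = 0.
t = [20.70 + √(428.5 + 529.7)] / 9.810 = 5.266 s.
Horizontal: R = v_x · t = 35.85 × 5.266 = 189 m.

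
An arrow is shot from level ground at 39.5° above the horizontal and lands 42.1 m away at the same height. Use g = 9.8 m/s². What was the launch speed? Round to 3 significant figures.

20.5 m/s

On level ground, R = v₀² sin(2θ) / g, so v₀ = √(R g / sin 2θ).
sin(2 × 39.5°) = 0.9816.
v₀ = √(42.1 × 9.8 / 0.9816) = √420.3 = 20.5 m/s.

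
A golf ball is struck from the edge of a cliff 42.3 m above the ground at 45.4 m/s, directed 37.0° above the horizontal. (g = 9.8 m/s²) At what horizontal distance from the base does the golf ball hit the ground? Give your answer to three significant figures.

248 m

Components: v_x = 45.4 cos 37.0° = 36.26 m/s, v_y = 45.4 sin 37.0° = 27.32 m/s.
Vertical: 0 = 42.3 + 27.32 t − ½(9.8) t² ⇒ 4.900 t² − 27.32 t − 42.3 = 0.
t = [27.32 + √(746.4 + 829.1)] / 9.800 = 6.838 s.
Horizontal: R = v_x · t = 36.26 × 6.838 = 248 m.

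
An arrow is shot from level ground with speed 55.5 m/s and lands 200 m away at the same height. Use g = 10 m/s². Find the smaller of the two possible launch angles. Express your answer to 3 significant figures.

20.2°

Level-ground range: R = v₀² sin(2θ)/g ⇒ sin 2θ = R g / v₀² = 200×10/55.5² = 0.6493.
2θ = arcsin(0.6493) = 40.49° or 180° − 40.49° = 139.51°.
So θ = 20.2° or θ = 69.8°.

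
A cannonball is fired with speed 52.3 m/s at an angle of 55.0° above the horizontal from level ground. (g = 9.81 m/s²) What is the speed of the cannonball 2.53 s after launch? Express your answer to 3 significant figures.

v_x = 52.3 cos 55.0° = 30.00 m/s (constant).
v_y(t) = 52.3 sin 55.0° − g t = 42.84 − 9.81 × 2.53 = 18.02 m/s.
Speed = √(v_x² + v_y²) = √(900.0 + 324.7) = 35.0 m/s.

35.0 m/s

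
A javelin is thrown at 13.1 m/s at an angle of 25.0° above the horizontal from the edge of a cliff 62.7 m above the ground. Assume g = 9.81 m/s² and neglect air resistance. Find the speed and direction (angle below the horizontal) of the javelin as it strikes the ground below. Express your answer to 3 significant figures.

v_x = 13.1 cos 25.0° = 11.87 m/s (constant).
|v_y| at impact = √((5.536)² + 2×9.81×62.7) = 35.51 m/s.
Speed = √(11.87² + 35.51²) = 37.4 m/s; angle = arctan(35.51/11.87) = 71.5° below horizontal.

37.4 m/s at 71.5° below the horizontal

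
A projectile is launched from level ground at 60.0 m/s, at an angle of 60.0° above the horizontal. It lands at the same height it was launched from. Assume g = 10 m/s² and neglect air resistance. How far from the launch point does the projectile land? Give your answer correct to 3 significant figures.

Components: v_x = 60.0 cos 60.0° = 30.00 m/s, v_y = 60.0 sin 60.0° = 51.96 m/s.
Time of flight (same landing height): t = 2 v_y / g = 2 × 51.96 / 10 = 10.39 s.
Range: R = v_x · t = 30.00 × 10.39 = 312 m.

312 m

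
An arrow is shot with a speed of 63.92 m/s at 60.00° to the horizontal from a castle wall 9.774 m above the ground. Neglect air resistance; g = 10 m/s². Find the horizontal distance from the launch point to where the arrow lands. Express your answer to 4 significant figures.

359.4 m

Components: v_x = 63.92 cos 60.00° = 31.960 m/s, v_y = 63.92 sin 60.00° = 55.356 m/s.
Vertical: 0 = 9.774 + 55.356 t − ½(10) t² ⇒ 5.000 t² − 55.356 t − 9.774 = 0.
t = [55.356 + √(3064.3 + 195.48)] / 10.00 = 11.245 s.
Horizontal: R = v_x · t = 31.960 × 11.245 = 359.4 m.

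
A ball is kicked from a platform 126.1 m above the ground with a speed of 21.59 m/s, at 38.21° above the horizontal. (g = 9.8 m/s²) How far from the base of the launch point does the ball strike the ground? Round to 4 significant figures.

Components: v_x = 21.59 cos 38.21° = 16.964 m/s, v_y = 21.59 sin 38.21° = 13.354 m/s.
Vertical: 0 = 126.1 + 13.354 t − ½(9.8) t² ⇒ 4.900 t² − 13.354 t − 126.1 = 0.
t = [13.354 + √(178.33 + 2471.6)] / 9.800 = 6.6155 s.
Horizontal: R = v_x · t = 16.964 × 6.6155 = 112.2 m.

112.2 m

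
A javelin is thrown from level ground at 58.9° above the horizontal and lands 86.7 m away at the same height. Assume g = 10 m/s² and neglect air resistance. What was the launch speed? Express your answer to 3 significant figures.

On level ground, R = v₀² sin(2θ) / g, so v₀ = √(R g / sin 2θ).
sin(2 × 58.9°) = 0.8846.
v₀ = √(86.7 × 10 / 0.8846) = √980.1 = 31.3 m/s.

31.3 m/s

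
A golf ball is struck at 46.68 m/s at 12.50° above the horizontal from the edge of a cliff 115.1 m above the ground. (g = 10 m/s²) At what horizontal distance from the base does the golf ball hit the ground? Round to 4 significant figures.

269.5 m

Components: v_x = 46.68 cos 12.50° = 45.573 m/s, v_y = 46.68 sin 12.50° = 10.103 m/s.
Vertical: 0 = 115.1 + 10.103 t − ½(10) t² ⇒ 5.000 t² − 10.103 t − 115.1 = 0.
t = [10.103 + √(102.07 + 2302.0)] / 10.00 = 5.9134 s.
Horizontal: R = v_x · t = 45.573 × 5.9134 = 269.5 m.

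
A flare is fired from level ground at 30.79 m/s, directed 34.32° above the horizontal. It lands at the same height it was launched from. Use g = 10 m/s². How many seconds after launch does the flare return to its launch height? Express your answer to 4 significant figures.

3.472 s

Vertical component: v_y = 30.79 sin 34.32° = 17.360 m/s.
For a projectile landing at launch height, time of flight is t = 2 v_y / g = 2 × 17.360 / 10 = 3.472 s.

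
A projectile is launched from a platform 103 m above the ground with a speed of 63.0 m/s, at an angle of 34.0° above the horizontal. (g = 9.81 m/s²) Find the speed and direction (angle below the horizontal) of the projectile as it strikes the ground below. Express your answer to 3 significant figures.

77.4 m/s at 47.6° below the horizontal

v_x = 63.0 cos 34.0° = 52.23 m/s (constant).
|v_y| at impact = √((35.23)² + 2×9.81×103) = 57.11 m/s.
Speed = √(52.23² + 57.11²) = 77.4 m/s; angle = arctan(57.11/52.23) = 47.6° below horizontal.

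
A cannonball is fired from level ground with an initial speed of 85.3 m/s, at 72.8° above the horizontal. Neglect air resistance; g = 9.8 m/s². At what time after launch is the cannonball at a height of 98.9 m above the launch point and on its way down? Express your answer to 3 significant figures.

15.3 s

v_y0 = 85.3 sin 72.8° = 81.49 m/s.
Set y = v_y0 t − ½ g t² = 98.9: 4.900 t² − 81.49 t + 98.9 = 0.
t = [81.49 ± √(6641 − 1938)] / 9.8 = (81.49 ± 68.58) / 9.8, giving t = 1.32 s or t = 15.3 s.
On the way down corresponds to the larger root: t = 15.3 s.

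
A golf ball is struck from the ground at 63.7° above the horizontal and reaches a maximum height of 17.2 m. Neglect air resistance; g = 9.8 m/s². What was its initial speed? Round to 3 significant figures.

20.5 m/s

At maximum height v_y = 0, so (v₀ sin θ)² = 2 g H.
v₀ sin 63.7° = √(2 × 9.8 × 17.2) = 18.36 m/s.
v₀ = 18.36 / sin 63.7° = 18.36 / 0.8965 = 20.5 m/s.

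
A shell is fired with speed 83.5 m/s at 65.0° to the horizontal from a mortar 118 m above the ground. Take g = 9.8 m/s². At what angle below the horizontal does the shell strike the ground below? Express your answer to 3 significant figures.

v_x = 83.5 cos 65.0° = 35.29 m/s.
At impact |v_y| = √(v_y0² + 2 g h) = √(75.68² + 2×9.8×118) = 89.67 m/s.
Angle below horizontal = arctan(|v_y| / v_x) = arctan(89.67 / 35.29) = 68.5°.

68.5°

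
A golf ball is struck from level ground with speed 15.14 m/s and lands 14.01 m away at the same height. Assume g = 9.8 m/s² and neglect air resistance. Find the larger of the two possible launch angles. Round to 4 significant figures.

71.60°

Level-ground range: R = v₀² sin(2θ)/g ⇒ sin 2θ = R g / v₀² = 14.01×9.8/15.14² = 0.5990.
2θ = arcsin(0.5990) = 36.798° or 180° − 36.798° = 143.202°.
So θ = 18.40° or θ = 71.60°.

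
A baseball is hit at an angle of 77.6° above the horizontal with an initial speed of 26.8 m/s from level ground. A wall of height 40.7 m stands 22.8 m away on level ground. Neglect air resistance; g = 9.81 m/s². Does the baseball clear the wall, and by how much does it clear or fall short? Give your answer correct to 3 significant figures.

v_x = 26.8 cos 77.6° = 5.755 m/s; v_y0 = 26.8 sin 77.6° = 26.17 m/s.
Time to reach the wall: t = 22.8 / 5.755 = 3.962 s.
Height at that point: y = 26.17×3.962 − 4.905×3.962² = 26.69 m.
That is 40.7 − 26.69 = 14.0 m below the top of the wall, so the baseball does not clear it.

No — it falls 14.0 m short of clearing the wall.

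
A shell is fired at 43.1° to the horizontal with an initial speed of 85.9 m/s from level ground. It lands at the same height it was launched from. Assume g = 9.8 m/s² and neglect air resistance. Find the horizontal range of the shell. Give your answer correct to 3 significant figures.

751 m

For level ground, R = v₀² sin(2θ) / g.
sin(2 × 43.1°) = sin 86.20° = 0.9978.
R = (85.9)² × 0.9978 / 9.8 = 751 m.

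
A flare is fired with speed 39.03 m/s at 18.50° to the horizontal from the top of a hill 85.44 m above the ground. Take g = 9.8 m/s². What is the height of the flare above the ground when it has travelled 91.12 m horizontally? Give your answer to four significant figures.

v_x = 39.03 cos 18.50° = 37.013 m/s, v_y0 = 39.03 sin 18.50° = 12.384 m/s.
Time to reach x = 91.12 m: t = x / v_x = 91.12 / 37.013 = 2.4618 s.
y = 85.44 + v_y0 t − ½ g t² = 85.44 + 12.384×2.4618 − 4.900×2.4618² = 86.23 m.

86.23 m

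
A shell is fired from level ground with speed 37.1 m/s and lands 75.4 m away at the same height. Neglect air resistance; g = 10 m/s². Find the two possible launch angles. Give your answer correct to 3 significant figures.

Level-ground range: R = v₀² sin(2θ)/g ⇒ sin 2θ = R g / v₀² = 75.4×10/37.1² = 0.5478.
2θ = arcsin(0.5478) = 33.22° or 180° − 33.22° = 146.78°.
So θ = 16.6° or θ = 73.4°.

16.6° and 73.4°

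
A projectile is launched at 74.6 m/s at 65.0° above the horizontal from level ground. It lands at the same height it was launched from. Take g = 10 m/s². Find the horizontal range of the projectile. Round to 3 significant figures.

426 m

Components: v_x = 74.6 cos 65.0° = 31.53 m/s, v_y = 74.6 sin 65.0° = 67.61 m/s.
Time of flight (same landing height): t = 2 v_y / g = 2 × 67.61 / 10 = 13.52 s.
Range: R = v_x · t = 31.53 × 13.52 = 426 m.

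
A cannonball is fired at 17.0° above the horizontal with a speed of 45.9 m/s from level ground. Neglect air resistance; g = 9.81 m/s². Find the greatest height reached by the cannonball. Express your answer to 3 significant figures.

9.18 m

Vertical component of launch velocity: v_y = 45.9 sin 17.0° = 13.42 m/s.
At the highest point the vertical velocity is zero, so v_y² = 2 g h_max.
h_max = (13.42)² / (2 × 9.81) = 180.1 / 19.62 = 9.18 m.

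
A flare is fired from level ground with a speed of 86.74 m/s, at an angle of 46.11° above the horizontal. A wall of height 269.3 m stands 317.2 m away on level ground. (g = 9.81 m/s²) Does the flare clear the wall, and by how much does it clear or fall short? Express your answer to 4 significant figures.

v_x = 86.74 cos 46.11° = 60.135 m/s; v_y0 = 86.74 sin 46.11° = 62.511 m/s.
Time to reach the wall: t = 317.2 / 60.135 = 5.2748 s.
Height at that point: y = 62.511×5.2748 − 4.905×5.2748² = 193.26 m.
That is 269.3 − 193.26 = 76.04 m below the top of the wall, so the flare does not clear it.

No — it falls 76.04 m short of clearing the wall.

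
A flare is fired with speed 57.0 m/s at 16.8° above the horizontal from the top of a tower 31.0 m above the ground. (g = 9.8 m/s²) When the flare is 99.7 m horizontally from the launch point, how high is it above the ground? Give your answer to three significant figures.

v_x = 57.0 cos 16.8° = 54.57 m/s, v_y0 = 57.0 sin 16.8° = 16.47 m/s.
Time to reach x = 99.7 m: t = x / v_x = 99.7 / 54.57 = 1.827 s.
y = 31.0 + v_y0 t − ½ g t² = 31.0 + 16.47×1.827 − 4.900×1.827² = 44.7 m.

44.7 m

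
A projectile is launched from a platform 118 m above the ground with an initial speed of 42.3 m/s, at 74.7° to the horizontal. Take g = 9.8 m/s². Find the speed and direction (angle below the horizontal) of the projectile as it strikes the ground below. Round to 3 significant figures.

64.0 m/s at 80.0° below the horizontal

v_x = 42.3 cos 74.7° = 11.16 m/s (constant).
|v_y| at impact = √((40.80)² + 2×9.8×118) = 63.07 m/s.
Speed = √(11.16² + 63.07²) = 64.0 m/s; angle = arctan(63.07/11.16) = 80.0° below horizontal.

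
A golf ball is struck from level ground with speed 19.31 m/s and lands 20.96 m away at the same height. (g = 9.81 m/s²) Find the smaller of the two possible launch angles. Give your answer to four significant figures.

16.73°

Level-ground range: R = v₀² sin(2θ)/g ⇒ sin 2θ = R g / v₀² = 20.96×9.81/19.31² = 0.5514.
2θ = arcsin(0.5514) = 33.463° or 180° − 33.463° = 146.537°.
So θ = 16.73° or θ = 73.27°.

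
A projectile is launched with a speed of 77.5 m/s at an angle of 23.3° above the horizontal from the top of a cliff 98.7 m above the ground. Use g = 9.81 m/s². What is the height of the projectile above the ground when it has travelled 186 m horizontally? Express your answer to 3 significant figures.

v_x = 77.5 cos 23.3° = 71.18 m/s, v_y0 = 77.5 sin 23.3° = 30.65 m/s.
Time to reach x = 186 m: t = x / v_x = 186 / 71.18 = 2.613 s.
y = 98.7 + v_y0 t − ½ g t² = 98.7 + 30.65×2.613 − 4.905×2.613² = 145 m.

145 m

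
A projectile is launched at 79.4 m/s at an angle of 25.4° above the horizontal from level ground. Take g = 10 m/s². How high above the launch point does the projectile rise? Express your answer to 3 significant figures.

Vertical component of launch velocity: v_y = 79.4 sin 25.4° = 34.06 m/s.
At the highest point the vertical velocity is zero, so v_y² = 2 g h_max.
h_max = (34.06)² / (2 × 10) = 1160 / 20.00 = 58.0 m.

58.0 m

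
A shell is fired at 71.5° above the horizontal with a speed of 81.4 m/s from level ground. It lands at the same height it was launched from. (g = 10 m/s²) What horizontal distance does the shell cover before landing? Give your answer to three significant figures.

399 m

For level ground, R = v₀² sin(2θ) / g.
sin(2 × 71.5°) = sin 143.0° = 0.6018.
R = (81.4)² × 0.6018 / 10 = 399 m.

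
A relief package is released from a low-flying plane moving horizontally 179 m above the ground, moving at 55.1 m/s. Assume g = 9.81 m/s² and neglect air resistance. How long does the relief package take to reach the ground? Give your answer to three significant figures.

6.04 s

The horizontal speed doesn't affect the fall. With v_y0 = 0, h = ½ g t².
t = √(2 × 179 / 9.81) = √36.49 = 6.04 s.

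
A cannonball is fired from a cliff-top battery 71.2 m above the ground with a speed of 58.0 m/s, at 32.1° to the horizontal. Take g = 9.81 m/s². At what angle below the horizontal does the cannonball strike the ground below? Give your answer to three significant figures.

44.6°

v_x = 58.0 cos 32.1° = 49.13 m/s.
At impact |v_y| = √(v_y0² + 2 g h) = √(30.82² + 2×9.81×71.2) = 48.44 m/s.
Angle below horizontal = arctan(|v_y| / v_x) = arctan(48.44 / 49.13) = 44.6°.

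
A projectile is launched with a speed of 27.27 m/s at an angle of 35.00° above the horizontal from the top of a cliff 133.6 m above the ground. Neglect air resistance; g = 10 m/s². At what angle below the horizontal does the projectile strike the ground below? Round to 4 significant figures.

67.53°

v_x = 27.27 cos 35.00° = 22.338 m/s.
At impact |v_y| = √(v_y0² + 2 g h) = √(15.641² + 2×10×133.6) = 54.006 m/s.
Angle below horizontal = arctan(|v_y| / v_x) = arctan(54.006 / 22.338) = 67.53°.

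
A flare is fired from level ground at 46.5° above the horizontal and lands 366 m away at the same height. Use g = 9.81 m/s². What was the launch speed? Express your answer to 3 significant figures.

60.0 m/s

On level ground, R = v₀² sin(2θ) / g, so v₀ = √(R g / sin 2θ).
sin(2 × 46.5°) = 0.9986.
v₀ = √(366 × 9.81 / 0.9986) = √3595 = 60.0 m/s.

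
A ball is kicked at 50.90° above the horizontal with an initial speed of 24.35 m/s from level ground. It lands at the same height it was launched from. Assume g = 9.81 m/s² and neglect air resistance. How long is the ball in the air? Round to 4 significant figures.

Vertical component: v_y = 24.35 sin 50.90° = 18.897 m/s.
For a projectile landing at launch height, time of flight is t = 2 v_y / g = 2 × 18.897 / 9.81 = 3.853 s.

3.853 s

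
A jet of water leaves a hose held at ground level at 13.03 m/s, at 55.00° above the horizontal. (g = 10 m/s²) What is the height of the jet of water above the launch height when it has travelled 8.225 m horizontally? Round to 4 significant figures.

5.691 m

v_x = 13.03 cos 55.00° = 7.4737 m/s, v_y0 = 13.03 sin 55.00° = 10.674 m/s.
Time to reach x = 8.225 m: t = x / v_x = 8.225 / 7.4737 = 1.1005 s.
y = v_y0 t − ½ g t² = 10.674×1.1005 − 5.000×1.1005² = 5.691 m.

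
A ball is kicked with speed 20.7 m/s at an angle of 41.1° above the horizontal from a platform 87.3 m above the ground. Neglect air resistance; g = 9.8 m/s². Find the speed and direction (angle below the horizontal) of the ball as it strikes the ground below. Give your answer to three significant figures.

v_x = 20.7 cos 41.1° = 15.60 m/s (constant).
|v_y| at impact = √((13.61)² + 2×9.8×87.3) = 43.55 m/s.
Speed = √(15.60² + 43.55²) = 46.3 m/s; angle = arctan(43.55/15.60) = 70.3° below horizontal.

46.3 m/s at 70.3° below the horizontal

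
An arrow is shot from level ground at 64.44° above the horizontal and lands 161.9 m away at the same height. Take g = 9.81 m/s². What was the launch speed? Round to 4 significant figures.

45.17 m/s

On level ground, R = v₀² sin(2θ) / g, so v₀ = √(R g / sin 2θ).
sin(2 × 64.44°) = 0.7785.
v₀ = √(161.9 × 9.81 / 0.7785) = √2040.1 = 45.17 m/s.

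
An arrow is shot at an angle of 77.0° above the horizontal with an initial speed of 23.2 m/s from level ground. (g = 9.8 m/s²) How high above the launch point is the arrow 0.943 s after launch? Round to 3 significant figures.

17.0 m

v_y0 = 23.2 sin 77.0° = 22.61 m/s.
y(t) = v_y0 t − ½ g t² = 22.61×0.943 − 4.900×0.943² = 17.0 m.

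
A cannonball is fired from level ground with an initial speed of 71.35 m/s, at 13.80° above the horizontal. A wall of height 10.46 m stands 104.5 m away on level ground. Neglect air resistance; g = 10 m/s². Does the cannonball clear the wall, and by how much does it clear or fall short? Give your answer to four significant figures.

Yes — it clears the wall by 3.835 m.

v_x = 71.35 cos 13.80° = 69.290 m/s; v_y0 = 71.35 sin 13.80° = 17.019 m/s.
Time to reach the wall: t = 104.5 / 69.290 = 1.5082 s.
Height at that point: y = 17.019×1.5082 − 5.000×1.5082² = 14.295 m.
That is 14.295 − 10.46 = 3.835 m above the top of the wall, so the cannonball clears it.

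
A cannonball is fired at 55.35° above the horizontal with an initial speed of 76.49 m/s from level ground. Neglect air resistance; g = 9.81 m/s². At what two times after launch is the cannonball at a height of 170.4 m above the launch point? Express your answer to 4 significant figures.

v_y0 = 76.49 sin 55.35° = 62.924 m/s.
Set y = v_y0 t − ½ g t² = 170.4: 4.905 t² − 62.924 t + 170.4 = 0.
t = [62.924 ± √(3959.4 − 3343.2)] / 9.81 = (62.924 ± 24.823) / 9.81, giving t = 3.884 s or t = 8.945 s.
So the cannonball is at 170.4 m at t = 3.884 s (rising) and t = 8.945 s (falling).

3.884 s and 8.945 s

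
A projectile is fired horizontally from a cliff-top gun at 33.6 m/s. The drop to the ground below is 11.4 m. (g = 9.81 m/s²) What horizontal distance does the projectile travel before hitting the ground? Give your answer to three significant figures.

51.2 m

Initial vertical velocity is zero, so the fall time comes from h = ½ g t²: t = √(2 × 11.4 / 9.81) = 1.525 s.
Horizontal motion is uniform at 33.6 m/s, so x = 33.6 × 1.525 = 51.2 m.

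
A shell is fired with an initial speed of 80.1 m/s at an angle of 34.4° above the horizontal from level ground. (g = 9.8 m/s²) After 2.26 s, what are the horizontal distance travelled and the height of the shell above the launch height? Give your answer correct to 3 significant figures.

v_x = 80.1 cos 34.4° = 66.09 m/s; v_y0 = 80.1 sin 34.4° = 45.25 m/s.
x = v_x t = 66.09 × 2.26 = 149 m.
y = v_y0 t − ½ g t² = 45.25×2.26 − 4.900×2.26² = 77.2 m.

x = 149 m, y = 77.2 m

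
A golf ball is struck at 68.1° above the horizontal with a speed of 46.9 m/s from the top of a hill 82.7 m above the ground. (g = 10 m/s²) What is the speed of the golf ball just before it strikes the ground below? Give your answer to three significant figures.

v_x = 46.9 cos 68.1° = 17.49 m/s is unchanged throughout.
For the vertical component, v_y² = v_y0² + 2 g h = (43.52)² + 2×10×82.7 = 3548, so |v_y| = 59.57 m/s.
Impact speed = √(v_x² + v_y²) = √(305.9 + 3548) = 62.1 m/s.

62.1 m/s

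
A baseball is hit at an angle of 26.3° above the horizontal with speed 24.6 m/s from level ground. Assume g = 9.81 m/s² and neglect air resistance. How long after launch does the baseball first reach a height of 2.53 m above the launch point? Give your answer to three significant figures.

0.263 s

v_y0 = 24.6 sin 26.3° = 10.90 m/s.
Set y = v_y0 t − ½ g t² = 2.53: 4.905 t² − 10.90 t + 2.53 = 0.
t = [10.90 ± √(118.8 − 49.64)] / 9.81 = (10.90 ± 8.316) / 9.81, giving t = 0.263 s or t = 1.96 s.
The baseball is on the way up at the first time, so t = 0.263 s.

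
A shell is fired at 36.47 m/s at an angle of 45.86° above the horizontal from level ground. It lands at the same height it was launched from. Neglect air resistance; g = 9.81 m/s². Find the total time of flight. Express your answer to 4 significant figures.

5.336 s

Vertical component: v_y = 36.47 sin 45.86° = 26.172 m/s.
For a projectile landing at launch height, time of flight is t = 2 v_y / g = 2 × 26.172 / 9.81 = 5.336 s.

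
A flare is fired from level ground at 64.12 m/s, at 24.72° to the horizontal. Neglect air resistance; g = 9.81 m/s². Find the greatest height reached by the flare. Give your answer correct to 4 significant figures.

36.65 m

Vertical component of launch velocity: v_y = 64.12 sin 24.72° = 26.814 m/s.
At the highest point the vertical velocity is zero, so v_y² = 2 g h_max.
h_max = (26.814)² / (2 × 9.81) = 718.99 / 19.62 = 36.65 m.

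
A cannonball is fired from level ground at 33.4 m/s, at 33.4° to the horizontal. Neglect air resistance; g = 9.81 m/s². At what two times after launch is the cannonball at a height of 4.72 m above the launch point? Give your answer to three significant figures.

v_y0 = 33.4 sin 33.4° = 18.39 m/s.
Set y = v_y0 t − ½ g t² = 4.72: 4.905 t² − 18.39 t + 4.72 = 0.
t = [18.39 ± √(338.2 − 92.61)] / 9.81 = (18.39 ± 15.67) / 9.81, giving t = 0.277 s or t = 3.47 s.
So the cannonball is at 4.72 m at t = 0.277 s (rising) and t = 3.47 s (falling).

0.277 s and 3.47 s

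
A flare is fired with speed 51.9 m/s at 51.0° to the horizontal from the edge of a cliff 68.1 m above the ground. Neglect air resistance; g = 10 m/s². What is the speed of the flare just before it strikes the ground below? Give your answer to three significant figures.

63.7 m/s

v_x = 51.9 cos 51.0° = 32.66 m/s is unchanged throughout.
For the vertical component, v_y² = v_y0² + 2 g h = (40.33)² + 2×10×68.1 = 2989, so |v_y| = 54.67 m/s.
Impact speed = √(v_x² + v_y²) = √(1067 + 2989) = 63.7 m/s.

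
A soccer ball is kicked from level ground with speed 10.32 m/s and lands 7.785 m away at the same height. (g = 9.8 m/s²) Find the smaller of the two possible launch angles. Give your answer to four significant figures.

Level-ground range: R = v₀² sin(2θ)/g ⇒ sin 2θ = R g / v₀² = 7.785×9.8/10.32² = 0.7164.
2θ = arcsin(0.7164) = 45.758° or 180° − 45.758° = 134.242°.
So θ = 22.88° or θ = 67.12°.

22.88°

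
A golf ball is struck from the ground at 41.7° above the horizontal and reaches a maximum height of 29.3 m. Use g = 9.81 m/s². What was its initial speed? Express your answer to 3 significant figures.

At maximum height v_y = 0, so (v₀ sin θ)² = 2 g H.
v₀ sin 41.7° = √(2 × 9.81 × 29.3) = 23.98 m/s.
v₀ = 23.98 / sin 41.7° = 23.98 / 0.6652 = 36.0 m/s.

36.0 m/s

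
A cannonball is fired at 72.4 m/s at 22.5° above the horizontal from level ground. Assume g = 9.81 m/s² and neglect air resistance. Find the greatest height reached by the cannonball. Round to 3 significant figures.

Vertical component of launch velocity: v_y = 72.4 sin 22.5° = 27.71 m/s.
At the highest point the vertical velocity is zero, so v_y² = 2 g h_max.
h_max = (27.71)² / (2 × 9.81) = 767.8 / 19.62 = 39.1 m.

39.1 m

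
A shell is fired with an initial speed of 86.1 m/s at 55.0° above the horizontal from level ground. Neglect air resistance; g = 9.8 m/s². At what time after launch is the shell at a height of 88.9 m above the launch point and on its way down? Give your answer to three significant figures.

v_y0 = 86.1 sin 55.0° = 70.53 m/s.
Set y = v_y0 t − ½ g t² = 88.9: 4.900 t² − 70.53 t + 88.9 = 0.
t = [70.53 ± √(4974 − 1742)] / 9.8 = (70.53 ± 56.85) / 9.8, giving t = 1.40 s or t = 13.0 s.
On the way down corresponds to the larger root: t = 13.0 s.

13.0 s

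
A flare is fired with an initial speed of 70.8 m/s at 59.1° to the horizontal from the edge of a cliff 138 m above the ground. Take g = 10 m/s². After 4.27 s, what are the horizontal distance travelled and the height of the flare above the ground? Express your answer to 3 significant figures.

v_x = 70.8 cos 59.1° = 36.36 m/s; v_y0 = 70.8 sin 59.1° = 60.75 m/s.
x = v_x t = 36.36 × 4.27 = 155 m.
y = 138 + v_y0 t − ½ g t² = 306 m.

x = 155 m, y = 306 m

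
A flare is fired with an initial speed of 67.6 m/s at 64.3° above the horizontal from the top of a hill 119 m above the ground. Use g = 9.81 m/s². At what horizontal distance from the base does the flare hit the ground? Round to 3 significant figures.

Components: v_x = 67.6 cos 64.3° = 29.32 m/s, v_y = 67.6 sin 64.3° = 60.91 m/s.
Vertical: 0 = 119 + 60.91 t − ½(9.81) t² ⇒ 4.905 t² − 60.91 t − 119 = 0.
t = [60.91 + √(3710 + 2335)] / 9.810 = 14.13 s.
Horizontal: R = v_x · t = 29.32 × 14.13 = 414 m.

414 m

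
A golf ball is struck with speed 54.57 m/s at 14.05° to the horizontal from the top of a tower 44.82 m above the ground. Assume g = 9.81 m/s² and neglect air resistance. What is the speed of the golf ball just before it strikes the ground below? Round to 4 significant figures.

62.11 m/s

v_x = 54.57 cos 14.05° = 52.937 m/s is unchanged throughout.
For the vertical component, v_y² = v_y0² + 2 g h = (13.248)² + 2×9.81×44.82 = 1054.9, so |v_y| = 32.479 m/s.
Impact speed = √(v_x² + v_y²) = √(2802.3 + 1054.9) = 62.11 m/s.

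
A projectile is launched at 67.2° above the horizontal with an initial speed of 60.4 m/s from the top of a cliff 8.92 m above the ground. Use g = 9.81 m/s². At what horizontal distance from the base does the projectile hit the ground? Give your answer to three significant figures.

Components: v_x = 60.4 cos 67.2° = 23.41 m/s, v_y = 60.4 sin 67.2° = 55.68 m/s.
Vertical: 0 = 8.92 + 55.68 t − ½(9.81) t² ⇒ 4.905 t² − 55.68 t − 8.92 = 0.
t = [55.68 + √(3100 + 175.0)] / 9.810 = 11.51 s.
Horizontal: R = v_x · t = 23.41 × 11.51 = 269 m.

269 m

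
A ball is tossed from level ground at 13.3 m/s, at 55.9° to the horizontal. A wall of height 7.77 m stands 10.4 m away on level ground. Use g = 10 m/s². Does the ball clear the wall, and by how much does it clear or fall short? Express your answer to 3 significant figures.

v_x = 13.3 cos 55.9° = 7.456 m/s; v_y0 = 13.3 sin 55.9° = 11.01 m/s.
Time to reach the wall: t = 10.4 / 7.456 = 1.395 s.
Height at that point: y = 11.01×1.395 − 5.000×1.395² = 5.629 m.
That is 7.77 − 5.629 = 2.14 m below the top of the wall, so the ball does not clear it.

No — it falls 2.14 m short of clearing the wall.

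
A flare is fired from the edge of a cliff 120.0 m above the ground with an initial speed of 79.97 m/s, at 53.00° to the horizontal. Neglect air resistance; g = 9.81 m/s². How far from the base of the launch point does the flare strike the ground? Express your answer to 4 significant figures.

706.8 m

Components: v_x = 79.97 cos 53.00° = 48.127 m/s, v_y = 79.97 sin 53.00° = 63.867 m/s.
Vertical: 0 = 120.0 + 63.867 t − ½(9.81) t² ⇒ 4.905 t² − 63.867 t − 120.0 = 0.
t = [63.867 + √(4079.0 + 2354.4)] / 9.810 = 14.687 s.
Horizontal: R = v_x · t = 48.127 × 14.687 = 706.8 m.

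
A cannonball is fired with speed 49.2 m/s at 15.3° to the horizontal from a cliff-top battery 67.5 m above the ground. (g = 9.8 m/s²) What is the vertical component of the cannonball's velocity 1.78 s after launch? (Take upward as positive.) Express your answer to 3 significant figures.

-4.46 m/s

Initial vertical component: v_y0 = 49.2 sin 15.3° = 12.98 m/s.
v_y(t) = v_y0 − g t = 12.98 − 9.8 × 1.78 = -4.46 m/s.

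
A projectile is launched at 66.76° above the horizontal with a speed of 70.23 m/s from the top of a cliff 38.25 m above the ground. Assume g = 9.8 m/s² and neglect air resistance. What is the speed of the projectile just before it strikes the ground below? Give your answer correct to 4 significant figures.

75.38 m/s

v_x = 70.23 cos 66.76° = 27.712 m/s is unchanged throughout.
For the vertical component, v_y² = v_y0² + 2 g h = (64.532)² + 2×9.8×38.25 = 4914.1, so |v_y| = 70.101 m/s.
Impact speed = √(v_x² + v_y²) = √(767.95 + 4914.1) = 75.38 m/s.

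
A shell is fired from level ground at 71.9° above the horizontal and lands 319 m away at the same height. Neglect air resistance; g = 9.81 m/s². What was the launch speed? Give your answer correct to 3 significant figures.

72.8 m/s

On level ground, R = v₀² sin(2θ) / g, so v₀ = √(R g / sin 2θ).
sin(2 × 71.9°) = 0.5906.
v₀ = √(319 × 9.81 / 0.5906) = √5299 = 72.8 m/s.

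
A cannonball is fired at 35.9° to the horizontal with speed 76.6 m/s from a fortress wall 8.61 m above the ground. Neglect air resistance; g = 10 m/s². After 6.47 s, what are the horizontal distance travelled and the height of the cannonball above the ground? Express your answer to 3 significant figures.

v_x = 76.6 cos 35.9° = 62.05 m/s; v_y0 = 76.6 sin 35.9° = 44.92 m/s.
x = v_x t = 62.05 × 6.47 = 401 m.
y = 8.61 + v_y0 t − ½ g t² = 89.9 m.

x = 401 m, y = 89.9 m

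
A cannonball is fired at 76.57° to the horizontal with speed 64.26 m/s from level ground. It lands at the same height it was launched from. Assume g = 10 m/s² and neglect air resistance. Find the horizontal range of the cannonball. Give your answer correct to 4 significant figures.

186.6 m

Components: v_x = 64.26 cos 76.57° = 14.925 m/s, v_y = 64.26 sin 76.57° = 62.503 m/s.
Time of flight (same landing height): t = 2 v_y / g = 2 × 62.503 / 10 = 12.501 s.
Range: R = v_x · t = 14.925 × 12.501 = 186.6 m.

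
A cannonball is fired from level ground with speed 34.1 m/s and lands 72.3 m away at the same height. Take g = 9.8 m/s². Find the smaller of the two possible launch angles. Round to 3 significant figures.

Level-ground range: R = v₀² sin(2θ)/g ⇒ sin 2θ = R g / v₀² = 72.3×9.8/34.1² = 0.6093.
2θ = arcsin(0.6093) = 37.54° or 180° − 37.54° = 142.46°.
So θ = 18.8° or θ = 71.2°.

18.8°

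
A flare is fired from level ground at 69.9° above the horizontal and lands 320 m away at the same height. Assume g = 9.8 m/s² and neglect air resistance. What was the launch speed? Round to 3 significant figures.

69.7 m/s

On level ground, R = v₀² sin(2θ) / g, so v₀ = √(R g / sin 2θ).
sin(2 × 69.9°) = 0.6455.
v₀ = √(320 × 9.8 / 0.6455) = √4858 = 69.7 m/s.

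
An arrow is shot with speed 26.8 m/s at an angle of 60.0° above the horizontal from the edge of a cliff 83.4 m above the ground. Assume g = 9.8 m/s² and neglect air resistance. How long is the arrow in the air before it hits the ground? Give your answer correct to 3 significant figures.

7.13 s

Vertical component: v_y = 26.8 sin 60.0° = 23.21 m/s.
Taking up as positive with launch at y = 83.4 m, landing at y = 0: 0 = 83.4 + 23.21 t − ½(9.8) t².
Solving 4.900 t² − 23.21 t − 83.4 = 0 gives t = [23.21 + √(23.21² + 4·4.900·83.4)] / 9.800 = 7.13 s.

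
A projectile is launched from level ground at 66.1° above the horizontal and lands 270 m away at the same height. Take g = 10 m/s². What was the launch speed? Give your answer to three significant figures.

60.4 m/s

On level ground, R = v₀² sin(2θ) / g, so v₀ = √(R g / sin 2θ).
sin(2 × 66.1°) = 0.7408.
v₀ = √(270 × 10 / 0.7408) = √3645 = 60.4 m/s.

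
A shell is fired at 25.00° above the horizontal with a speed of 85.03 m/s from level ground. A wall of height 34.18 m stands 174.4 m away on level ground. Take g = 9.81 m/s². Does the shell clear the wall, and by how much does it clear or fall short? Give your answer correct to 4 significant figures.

Yes — it clears the wall by 22.02 m.

v_x = 85.03 cos 25.00° = 77.063 m/s; v_y0 = 85.03 sin 25.00° = 35.935 m/s.
Time to reach the wall: t = 174.4 / 77.063 = 2.2631 s.
Height at that point: y = 35.935×2.2631 − 4.905×2.2631² = 56.203 m.
That is 56.203 − 34.18 = 22.02 m above the top of the wall, so the shell clears it.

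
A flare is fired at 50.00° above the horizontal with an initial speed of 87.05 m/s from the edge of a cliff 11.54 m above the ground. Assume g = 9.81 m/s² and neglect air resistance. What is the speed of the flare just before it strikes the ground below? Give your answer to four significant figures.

88.34 m/s

v_x = 87.05 cos 50.00° = 55.955 m/s is unchanged throughout.
For the vertical component, v_y² = v_y0² + 2 g h = (66.684)² + 2×9.81×11.54 = 4673.2, so |v_y| = 68.361 m/s.
Impact speed = √(v_x² + v_y²) = √(3131.0 + 4673.2) = 88.34 m/s.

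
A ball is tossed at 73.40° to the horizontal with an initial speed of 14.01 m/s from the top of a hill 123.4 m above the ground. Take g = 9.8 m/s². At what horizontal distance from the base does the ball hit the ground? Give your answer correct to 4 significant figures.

26.30 m

Components: v_x = 14.01 cos 73.40° = 4.0025 m/s, v_y = 14.01 sin 73.40° = 13.426 m/s.
Vertical: 0 = 123.4 + 13.426 t − ½(9.8) t² ⇒ 4.900 t² − 13.426 t − 123.4 = 0.
t = [13.426 + √(180.26 + 2418.6)] / 9.800 = 6.5719 s.
Horizontal: R = v_x · t = 4.0025 × 6.5719 = 26.30 m.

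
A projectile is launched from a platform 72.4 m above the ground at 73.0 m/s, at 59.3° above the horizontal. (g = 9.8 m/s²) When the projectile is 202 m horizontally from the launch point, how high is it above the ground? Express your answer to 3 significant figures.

v_x = 73.0 cos 59.3° = 37.27 m/s, v_y0 = 73.0 sin 59.3° = 62.77 m/s.
Time to reach x = 202 m: t = x / v_x = 202 / 37.27 = 5.420 s.
y = 72.4 + v_y0 t − ½ g t² = 72.4 + 62.77×5.420 − 4.900×5.420² = 269 m.

269 m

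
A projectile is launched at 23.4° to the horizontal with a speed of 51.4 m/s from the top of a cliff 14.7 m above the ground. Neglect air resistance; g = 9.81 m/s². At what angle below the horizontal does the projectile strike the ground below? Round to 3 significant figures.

29.4°

v_x = 51.4 cos 23.4° = 47.17 m/s.
At impact |v_y| = √(v_y0² + 2 g h) = √(20.41² + 2×9.81×14.7) = 26.55 m/s.
Angle below horizontal = arctan(|v_y| / v_x) = arctan(26.55 / 47.17) = 29.4°.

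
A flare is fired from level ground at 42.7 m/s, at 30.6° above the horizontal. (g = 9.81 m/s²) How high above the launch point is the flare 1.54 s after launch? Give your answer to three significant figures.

21.8 m

v_y0 = 42.7 sin 30.6° = 21.74 m/s.
y(t) = v_y0 t − ½ g t² = 21.74×1.54 − 4.905×1.54² = 21.8 m.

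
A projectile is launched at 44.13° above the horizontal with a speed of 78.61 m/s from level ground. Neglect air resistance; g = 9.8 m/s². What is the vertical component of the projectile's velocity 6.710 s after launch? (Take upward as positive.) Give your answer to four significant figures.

Initial vertical component: v_y0 = 78.61 sin 44.13° = 54.735 m/s.
v_y(t) = v_y0 − g t = 54.735 − 9.8 × 6.710 = -11.02 m/s.

-11.02 m/s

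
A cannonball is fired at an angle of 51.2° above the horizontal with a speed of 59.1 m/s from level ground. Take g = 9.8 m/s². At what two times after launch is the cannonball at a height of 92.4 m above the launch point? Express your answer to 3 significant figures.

v_y0 = 59.1 sin 51.2° = 46.06 m/s.
Set y = v_y0 t − ½ g t² = 92.4: 4.900 t² − 46.06 t + 92.4 = 0.
t = [46.06 ± √(2122 − 1811)] / 9.8 = (46.06 ± 17.64) / 9.8, giving t = 2.90 s or t = 6.50 s.
So the cannonball is at 92.4 m at t = 2.90 s (rising) and t = 6.50 s (falling).

2.90 s and 6.50 s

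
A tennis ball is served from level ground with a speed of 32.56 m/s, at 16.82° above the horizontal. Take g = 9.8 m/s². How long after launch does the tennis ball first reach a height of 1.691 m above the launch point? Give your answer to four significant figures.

0.2004 s

v_y0 = 32.56 sin 16.82° = 9.4218 m/s.
Set y = v_y0 t − ½ g t² = 1.691: 4.900 t² − 9.4218 t + 1.691 = 0.
t = [9.4218 ± √(88.770 − 33.144)] / 9.8 = (9.4218 ± 7.4583) / 9.8, giving t = 0.2004 s or t = 1.722 s.
The tennis ball is on the way up at the first time, so t = 0.2004 s.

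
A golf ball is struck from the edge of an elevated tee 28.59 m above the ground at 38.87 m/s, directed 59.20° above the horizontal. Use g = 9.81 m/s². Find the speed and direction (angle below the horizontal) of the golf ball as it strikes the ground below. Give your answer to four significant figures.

v_x = 38.87 cos 59.20° = 19.903 m/s (constant).
|v_y| at impact = √((33.388)² + 2×9.81×28.59) = 40.935 m/s.
Speed = √(19.903² + 40.935²) = 45.52 m/s; angle = arctan(40.935/19.903) = 64.07° below horizontal.

45.52 m/s at 64.07° below the horizontal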